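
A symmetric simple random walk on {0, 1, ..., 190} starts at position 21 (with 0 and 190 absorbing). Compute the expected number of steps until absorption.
E[τ | X_0 = 21] = 3549

Let v_k = E[τ | X_0 = k]. Boundary: v_0 = v_190 = 0. Recurrence: v_k = 1 + (v_{k-1} + v_{k+1})/2 for 1 ≤ k ≤ 189. The particular solution to v_k − (v_{k-1} + v_{k+1})/2 = 1 is v_k = −k^2. Adding homogeneous solution A + B k and matching boundaries gives v_k = k (190 − k). Substituting k = 21: v_21 = 21 · 169 = 3549.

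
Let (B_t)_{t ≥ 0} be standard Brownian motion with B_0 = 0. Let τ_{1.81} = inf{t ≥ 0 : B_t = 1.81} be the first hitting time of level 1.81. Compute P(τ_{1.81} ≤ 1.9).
P(τ_{1.81} ≤ 1.9) = 2(1 − Φ(1.81/√1.9)) = 2(1 − Φ(1.3131)) ≈ 0.1891

By the reflection principle for standard BM, P(τ_b ≤ t) = 2 · P(B_t ≥ b). Since B_t ~ N(0, t), P(B_t ≥ 1.81) = 1 − Φ(1.81/√t) = 1 − Φ(1.81/√1.9) = 1 − Φ(1.3131) ≈ 0.09457. Doubling: P(τ_{1.81} ≤ 1.9) ≈ 2 · 0.09457 = 0.18914 ≈ 0.1891.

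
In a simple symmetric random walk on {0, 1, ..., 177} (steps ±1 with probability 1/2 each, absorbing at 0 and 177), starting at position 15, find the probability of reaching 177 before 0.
P(hit 177 before 0) = 15/177 = 5/59

Let u_k = P(hit 177 before 0 | start at k). Then u_0 = 0, u_177 = 1, and u_k = u_{k-1}/2 + u_{k+1}/2 for 1 ≤ k ≤ 176. This harmonic recurrence is solved by u_k = k/177, giving u_15 = 15/177 = 5/59.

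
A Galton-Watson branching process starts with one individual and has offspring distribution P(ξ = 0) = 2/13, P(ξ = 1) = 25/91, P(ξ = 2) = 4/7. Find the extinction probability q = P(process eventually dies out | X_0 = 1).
q = 7/26

The pgf is f(s) = 2/13 + 25/91·s + 4/7·s². The extinction probability q is the smallest fixed point of f in [0, 1]. Setting s = f(s):
  4/7·s² + (25/91 − 1)·s + 2/13 = 0
  4/7·s² − (2/13 + 4/7)·s + 2/13 = 0
which factors as (s − 1)·(4/7·s − 2/13) = 0, giving roots s = 1 and s = (2/13)/(4/7) = 7/26.
Mean offspring μ = 25/91 + 2·4/7 = 129/91 > 1 (supercritical), so q < 1. The extinction probability is the smaller root: q = (2/13)/(4/7) = 7/26.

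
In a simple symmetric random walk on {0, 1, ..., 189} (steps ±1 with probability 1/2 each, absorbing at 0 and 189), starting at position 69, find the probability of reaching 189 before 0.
P(hit 189 before 0) = 69/189 = 23/63

Let u_k = P(hit 189 before 0 | start at k). Then u_0 = 0, u_189 = 1, and u_k = u_{k-1}/2 + u_{k+1}/2 for 1 ≤ k ≤ 188. This harmonic recurrence is solved by u_k = k/189, giving u_69 = 69/189 = 23/63.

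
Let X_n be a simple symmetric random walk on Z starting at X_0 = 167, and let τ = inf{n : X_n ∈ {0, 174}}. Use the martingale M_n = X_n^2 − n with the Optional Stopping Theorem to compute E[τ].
E[τ] = 1169

M_n = X_n^2 − n is a martingale (since E[X_{n+1}^2 | F_n] = X_n^2 + 1). By OST (τ has finite mean in a bounded region), E[M_τ] = E[M_0] = X_0^2 − 0 = 167^2 = 27889. Also E[M_τ] = E[X_τ^2] − E[τ]. The walk exits at 0 or 174, with P(hit 174 first) = 167/174, so E[X_τ^2] = 174^2 · 167/174 + 0 = 29058. Thus E[τ] = E[X_τ^2] − E[M_τ] = 29058 − 27889 = 1169 = 167(174 − 167) = 1169.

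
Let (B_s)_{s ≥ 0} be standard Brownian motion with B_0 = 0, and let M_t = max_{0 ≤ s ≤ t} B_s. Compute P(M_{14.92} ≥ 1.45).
P(M_{14.92} ≥ 1.45) = 2·P(B_{14.92} ≥ 1.45) = 2(1 − Φ(1.45/√14.92)) ≈ 0.7074

By the reflection principle for Brownian motion, P(M_t ≥ a) = 2 · P(B_t ≥ a) for a ≥ 0. Since B_t ~ N(0, t), P(B_t ≥ 1.45) = 1 − Φ(1.45/√t) = 1 − Φ(1.45/√14.92) = 1 − Φ(0.3754). So
  P(M_{14.92} ≥ 1.45) = 2(1 − Φ(0.3754)) ≈ 0.7074.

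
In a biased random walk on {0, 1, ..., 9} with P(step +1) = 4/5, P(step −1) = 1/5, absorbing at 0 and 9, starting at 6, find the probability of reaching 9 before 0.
P(hit 9 before 0) = (1 − (1/4)^6) / (1 − (1/4)^9) = 4160/4161

Let u_k denote P(reach 9 before 0 | start at k). Boundary: u_0 = 0, u_9 = 1. Recurrence: u_k = 4/5·u_{k+1} + 1/5·u_{k-1} for 1 ≤ k ≤ 8. Try u_k = A + B·r^k with r = q/p = (1/5)/(4/5) = 1/4. Substitution satisfies the recurrence; boundary conditions give:
  u_k = (1 − r^k) / (1 − r^N) = (1 − (1/4)^6) / (1 − (1/4)^9) = 4160/4161.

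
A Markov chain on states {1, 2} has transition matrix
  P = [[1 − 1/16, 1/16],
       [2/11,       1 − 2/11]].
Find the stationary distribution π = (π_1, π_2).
π_1 = 32/43, π_2 = 11/43

Solve πP = π with π_1 + π_2 = 1. From πP = π: π_1 · (1 − 1/16) + π_2 · 2/11 = π_1 ⇒ π_2 · 2/11 = π_1 · 1/16 ⇒ π_2/π_1 = (1/16)/(2/11) = 11/32. Together with π_1 + π_2 = 1:
  π_1 = (2/11)/(1/16 + 2/11) = (2/11)/(43/176) = 32/43,
  π_2 = (1/16)/(1/16 + 2/11) = (1/16)/(43/176) = 11/43.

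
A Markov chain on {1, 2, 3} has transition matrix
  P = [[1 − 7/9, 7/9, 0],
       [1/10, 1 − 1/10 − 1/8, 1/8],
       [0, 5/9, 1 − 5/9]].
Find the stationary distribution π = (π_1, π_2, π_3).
π = (36/379, 280/379, 63/379)

This is a birth-death chain on three states, which satisfies detailed balance: π_1 · P_{12} = π_2 · P_{21} and π_2 · P_{23} = π_3 · P_{32}.
From π_1 · 7/9 = π_2 · 1/10: π_2/π_1 = (7/9)/(1/10) = 70/9.
From π_2 · 1/8 = π_3 · 5/9: π_3/π_2 = (1/8)/(5/9) = 9/40.
Take π_1 proportional to 1; then unnormalized π = (1, 70/9, 7/4). Normalize by dividing by the sum 379/36:
  π = (36/379, 280/379, 63/379).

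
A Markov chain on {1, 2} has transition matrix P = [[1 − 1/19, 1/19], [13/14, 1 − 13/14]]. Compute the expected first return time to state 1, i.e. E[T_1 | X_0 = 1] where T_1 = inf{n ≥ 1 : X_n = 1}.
E[T_1 | X_0 = 1] = 1/π_1 = 261/247

For an irreducible recurrent Markov chain with stationary distribution π, E[T_i | X_0 = i] = 1/π_i (Kac's formula). Here π_1 = (13/14)/(1/19 + 13/14) = (13/14)/(261/266) = 247/261, so E[T_1 | X_0 = 1] = 1/π_1 = (1/19 + 13/14)/(13/14) = (261/266)/(13/14) = 261/247.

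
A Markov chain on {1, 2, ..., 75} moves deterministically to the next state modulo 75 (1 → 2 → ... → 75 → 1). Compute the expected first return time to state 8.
E[T_8 | X_0 = 8] = 75

The chain cycles deterministically, so starting at state 8 it returns in exactly 75 steps. Equivalently, the stationary distribution is uniform π_j = 1/75 for every state j, so by Kac's formula E[T_8] = 1/π_8 = 75.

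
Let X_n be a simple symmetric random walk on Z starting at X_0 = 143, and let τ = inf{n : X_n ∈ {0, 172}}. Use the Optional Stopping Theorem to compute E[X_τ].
E[X_τ] = 143

X_n is a martingale and τ is a bounded-mean stopping time (indeed τ is finite a.s. with bounded expectation since the walk is in a bounded region). By the OST, E[X_τ] = E[X_0] = 143. Equivalently: E[X_τ] = 172 · P(hit 172 first) + 0 · P(hit 0 first) = 172 · (143/172) = 143.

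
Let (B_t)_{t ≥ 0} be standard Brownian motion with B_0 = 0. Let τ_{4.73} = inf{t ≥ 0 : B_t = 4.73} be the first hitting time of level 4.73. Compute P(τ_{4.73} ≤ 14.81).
P(τ_{4.73} ≤ 14.81) = 2(1 − Φ(4.73/√14.81)) = 2(1 − Φ(1.2291)) ≈ 0.2190

By the reflection principle for standard BM, P(τ_b ≤ t) = 2 · P(B_t ≥ b). Since B_t ~ N(0, t), P(B_t ≥ 4.73) = 1 − Φ(4.73/√t) = 1 − Φ(4.73/√14.81) = 1 − Φ(1.2291) ≈ 0.10952. Doubling: P(τ_{4.73} ≤ 14.81) ≈ 2 · 0.10952 = 0.21904 ≈ 0.2190.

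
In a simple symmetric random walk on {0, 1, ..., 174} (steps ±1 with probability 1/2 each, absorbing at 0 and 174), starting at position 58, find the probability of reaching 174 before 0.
P(hit 174 before 0) = 58/174 = 1/3

Let u_k = P(hit 174 before 0 | start at k). Then u_0 = 0, u_174 = 1, and u_k = u_{k-1}/2 + u_{k+1}/2 for 1 ≤ k ≤ 173. This harmonic recurrence is solved by u_k = k/174, giving u_58 = 58/174 = 1/3.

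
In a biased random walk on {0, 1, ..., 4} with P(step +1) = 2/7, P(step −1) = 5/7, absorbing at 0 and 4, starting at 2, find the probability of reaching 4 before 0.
P(hit 4 before 0) = (1 − (5/2)^2) / (1 − (5/2)^4) = 4/29

Let u_k denote P(reach 4 before 0 | start at k). Boundary: u_0 = 0, u_4 = 1. Recurrence: u_k = 2/7·u_{k+1} + 5/7·u_{k-1} for 1 ≤ k ≤ 3. Try u_k = A + B·r^k with r = q/p = (5/7)/(2/7) = 5/2. Substitution satisfies the recurrence; boundary conditions give:
  u_k = (1 − r^k) / (1 − r^N) = (1 − (5/2)^2) / (1 − (5/2)^4) = 4/29.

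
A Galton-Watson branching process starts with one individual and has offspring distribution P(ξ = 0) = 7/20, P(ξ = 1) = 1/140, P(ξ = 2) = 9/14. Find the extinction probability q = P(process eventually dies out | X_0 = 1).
q = 49/90

The pgf is f(s) = 7/20 + 1/140·s + 9/14·s². The extinction probability q is the smallest fixed point of f in [0, 1]. Setting s = f(s):
  9/14·s² + (1/140 − 1)·s + 7/20 = 0
  9/14·s² − (7/20 + 9/14)·s + 7/20 = 0
which factors as (s − 1)·(9/14·s − 7/20) = 0, giving roots s = 1 and s = (7/20)/(9/14) = 49/90.
Mean offspring μ = 1/140 + 2·9/14 = 181/140 > 1 (supercritical), so q < 1. The extinction probability is the smaller root: q = (7/20)/(9/14) = 49/90.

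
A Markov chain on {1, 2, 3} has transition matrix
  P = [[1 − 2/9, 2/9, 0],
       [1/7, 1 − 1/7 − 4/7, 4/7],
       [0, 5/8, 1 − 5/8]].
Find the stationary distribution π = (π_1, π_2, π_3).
π = (45/179, 70/179, 64/179)

This is a birth-death chain on three states, which satisfies detailed balance: π_1 · P_{12} = π_2 · P_{21} and π_2 · P_{23} = π_3 · P_{32}.
From π_1 · 2/9 = π_2 · 1/7: π_2/π_1 = (2/9)/(1/7) = 14/9.
From π_2 · 4/7 = π_3 · 5/8: π_3/π_2 = (4/7)/(5/8) = 32/35.
Take π_1 proportional to 1; then unnormalized π = (1, 14/9, 64/45). Normalize by dividing by the sum 179/45:
  π = (45/179, 70/179, 64/179).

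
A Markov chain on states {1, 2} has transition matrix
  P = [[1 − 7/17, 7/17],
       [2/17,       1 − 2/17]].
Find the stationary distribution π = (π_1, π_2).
π_1 = 2/9, π_2 = 7/9

Solve πP = π with π_1 + π_2 = 1. From πP = π: π_1 · (1 − 7/17) + π_2 · 2/17 = π_1 ⇒ π_2 · 2/17 = π_1 · 7/17 ⇒ π_2/π_1 = (7/17)/(2/17) = 7/2. Together with π_1 + π_2 = 1:
  π_1 = (2/17)/(7/17 + 2/17) = (2/17)/(9/17) = 2/9,
  π_2 = (7/17)/(7/17 + 2/17) = (7/17)/(9/17) = 7/9.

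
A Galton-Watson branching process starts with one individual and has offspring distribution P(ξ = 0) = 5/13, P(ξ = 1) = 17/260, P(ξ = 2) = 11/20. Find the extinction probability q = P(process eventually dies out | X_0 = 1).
q = 100/143

The pgf is f(s) = 5/13 + 17/260·s + 11/20·s². The extinction probability q is the smallest fixed point of f in [0, 1]. Setting s = f(s):
  11/20·s² + (17/260 − 1)·s + 5/13 = 0
  11/20·s² − (5/13 + 11/20)·s + 5/13 = 0
which factors as (s − 1)·(11/20·s − 5/13) = 0, giving roots s = 1 and s = (5/13)/(11/20) = 100/143.
Mean offspring μ = 17/260 + 2·11/20 = 303/260 > 1 (supercritical), so q < 1. The extinction probability is the smaller root: q = (5/13)/(11/20) = 100/143.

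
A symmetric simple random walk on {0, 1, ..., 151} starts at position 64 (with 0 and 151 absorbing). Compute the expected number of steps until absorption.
E[τ | X_0 = 64] = 5568

Let v_k = E[τ | X_0 = k]. Boundary: v_0 = v_151 = 0. Recurrence: v_k = 1 + (v_{k-1} + v_{k+1})/2 for 1 ≤ k ≤ 150. The particular solution to v_k − (v_{k-1} + v_{k+1})/2 = 1 is v_k = −k^2. Adding homogeneous solution A + B k and matching boundaries gives v_k = k (151 − k). Substituting k = 64: v_64 = 64 · 87 = 5568.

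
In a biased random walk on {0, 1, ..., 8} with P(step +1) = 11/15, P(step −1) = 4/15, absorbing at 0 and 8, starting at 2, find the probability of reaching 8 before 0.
P(hit 8 before 0) = (1 − (4/11)^2) / (1 − (4/11)^8) = 1771561/2040889

Let u_k denote P(reach 8 before 0 | start at k). Boundary: u_0 = 0, u_8 = 1. Recurrence: u_k = 11/15·u_{k+1} + 4/15·u_{k-1} for 1 ≤ k ≤ 7. Try u_k = A + B·r^k with r = q/p = (4/15)/(11/15) = 4/11. Substitution satisfies the recurrence; boundary conditions give:
  u_k = (1 − r^k) / (1 − r^N) = (1 − (4/11)^2) / (1 − (4/11)^8) = 1771561/2040889.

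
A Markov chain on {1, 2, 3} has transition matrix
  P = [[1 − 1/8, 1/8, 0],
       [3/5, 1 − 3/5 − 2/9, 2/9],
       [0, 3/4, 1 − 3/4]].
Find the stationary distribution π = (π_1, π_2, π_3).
π = (648/823, 135/823, 40/823)

This is a birth-death chain on three states, which satisfies detailed balance: π_1 · P_{12} = π_2 · P_{21} and π_2 · P_{23} = π_3 · P_{32}.
From π_1 · 1/8 = π_2 · 3/5: π_2/π_1 = (1/8)/(3/5) = 5/24.
From π_2 · 2/9 = π_3 · 3/4: π_3/π_2 = (2/9)/(3/4) = 8/27.
Take π_1 proportional to 1; then unnormalized π = (1, 5/24, 5/81). Normalize by dividing by the sum 823/648:
  π = (648/823, 135/823, 40/823).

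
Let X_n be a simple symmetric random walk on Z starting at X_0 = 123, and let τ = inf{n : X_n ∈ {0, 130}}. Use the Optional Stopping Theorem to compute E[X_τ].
E[X_τ] = 123

X_n is a martingale and τ is a bounded-mean stopping time (indeed τ is finite a.s. with bounded expectation since the walk is in a bounded region). By the OST, E[X_τ] = E[X_0] = 123. Equivalently: E[X_τ] = 130 · P(hit 130 first) + 0 · P(hit 0 first) = 130 · (123/130) = 123.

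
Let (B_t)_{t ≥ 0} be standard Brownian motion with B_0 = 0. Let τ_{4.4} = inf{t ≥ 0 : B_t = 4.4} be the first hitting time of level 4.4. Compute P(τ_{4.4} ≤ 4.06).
P(τ_{4.4} ≤ 4.06) = 2(1 − Φ(4.4/√4.06)) = 2(1 − Φ(2.1837)) ≈ 0.0290

By the reflection principle for standard BM, P(τ_b ≤ t) = 2 · P(B_t ≥ b). Since B_t ~ N(0, t), P(B_t ≥ 4.4) = 1 − Φ(4.4/√t) = 1 − Φ(4.4/√4.06) = 1 − Φ(2.1837) ≈ 0.01449. Doubling: P(τ_{4.4} ≤ 4.06) ≈ 2 · 0.01449 = 0.02898 ≈ 0.0290.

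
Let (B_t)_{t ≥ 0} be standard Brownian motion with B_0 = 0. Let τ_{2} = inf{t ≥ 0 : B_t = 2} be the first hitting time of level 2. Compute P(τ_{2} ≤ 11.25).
P(τ_{2} ≤ 11.25) = 2(1 − Φ(2/√11.25)) = 2(1 − Φ(0.5963)) ≈ 0.5510

By the reflection principle for standard BM, P(τ_b ≤ t) = 2 · P(B_t ≥ b). Since B_t ~ N(0, t), P(B_t ≥ 2) = 1 − Φ(2/√t) = 1 − Φ(2/√11.25) = 1 − Φ(0.5963) ≈ 0.27549. Doubling: P(τ_{2} ≤ 11.25) ≈ 2 · 0.27549 = 0.55098 ≈ 0.5510.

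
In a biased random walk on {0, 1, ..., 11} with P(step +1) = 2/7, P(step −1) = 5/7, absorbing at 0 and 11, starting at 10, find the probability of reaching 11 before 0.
P(hit 11 before 0) = (1 − (5/2)^10) / (1 − (5/2)^11) = 6509734/16275359

Let u_k denote P(reach 11 before 0 | start at k). Boundary: u_0 = 0, u_11 = 1. Recurrence: u_k = 2/7·u_{k+1} + 5/7·u_{k-1} for 1 ≤ k ≤ 10. Try u_k = A + B·r^k with r = q/p = (5/7)/(2/7) = 5/2. Substitution satisfies the recurrence; boundary conditions give:
  u_k = (1 − r^k) / (1 − r^N) = (1 − (5/2)^10) / (1 − (5/2)^11) = 6509734/16275359.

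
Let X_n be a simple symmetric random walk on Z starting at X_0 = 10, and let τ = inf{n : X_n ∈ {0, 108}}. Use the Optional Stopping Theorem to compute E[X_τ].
E[X_τ] = 10

X_n is a martingale and τ is a bounded-mean stopping time (indeed τ is finite a.s. with bounded expectation since the walk is in a bounded region). By the OST, E[X_τ] = E[X_0] = 10. Equivalently: E[X_τ] = 108 · P(hit 108 first) + 0 · P(hit 0 first) = 108 · (10/108) = 10.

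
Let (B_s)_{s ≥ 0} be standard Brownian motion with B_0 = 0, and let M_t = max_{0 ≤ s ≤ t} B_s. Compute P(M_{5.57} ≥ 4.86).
P(M_{5.57} ≥ 4.86) = 2·P(B_{5.57} ≥ 4.86) = 2(1 − Φ(4.86/√5.57)) ≈ 0.0395

By the reflection principle for Brownian motion, P(M_t ≥ a) = 2 · P(B_t ≥ a) for a ≥ 0. Since B_t ~ N(0, t), P(B_t ≥ 4.86) = 1 − Φ(4.86/√t) = 1 − Φ(4.86/√5.57) = 1 − Φ(2.0592). So
  P(M_{5.57} ≥ 4.86) = 2(1 − Φ(2.0592)) ≈ 0.0395.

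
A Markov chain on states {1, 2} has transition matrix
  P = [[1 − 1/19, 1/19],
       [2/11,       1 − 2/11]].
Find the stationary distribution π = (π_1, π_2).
π_1 = 38/49, π_2 = 11/49

Solve πP = π with π_1 + π_2 = 1. From πP = π: π_1 · (1 − 1/19) + π_2 · 2/11 = π_1 ⇒ π_2 · 2/11 = π_1 · 1/19 ⇒ π_2/π_1 = (1/19)/(2/11) = 11/38. Together with π_1 + π_2 = 1:
  π_1 = (2/11)/(1/19 + 2/11) = (2/11)/(49/209) = 38/49,
  π_2 = (1/19)/(1/19 + 2/11) = (1/19)/(49/209) = 11/49.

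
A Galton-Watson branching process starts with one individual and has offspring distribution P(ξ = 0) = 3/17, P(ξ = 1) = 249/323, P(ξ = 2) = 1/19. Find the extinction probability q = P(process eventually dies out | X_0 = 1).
q = 1

Mean offspring μ = 0·3/17 + 1·249/323 + 2·1/19 = 283/323 ≤ 1. For μ ≤ 1 with offspring not concentrated at 1, the Galton-Watson process goes extinct almost surely, so q = 1.
(Algebraic check: The pgf is f(s) = 3/17 + 249/323·s + 1/19·s². The extinction probability q is the smallest fixed point of f in [0, 1]. Setting s = f(s):
  1/19·s² + (249/323 − 1)·s + 3/17 = 0
  1/19·s² − (3/17 + 1/19)·s + 3/17 = 0
which factors as (s − 1)·(1/19·s − 3/17) = 0, giving roots s = 1 and s = (3/17)/(1/19) = 57/17. Since 57/17 ≥ 1, the smallest root in [0, 1] is s = 1.)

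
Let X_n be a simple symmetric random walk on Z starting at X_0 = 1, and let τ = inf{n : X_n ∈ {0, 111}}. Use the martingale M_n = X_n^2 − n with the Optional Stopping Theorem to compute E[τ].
E[τ] = 110

M_n = X_n^2 − n is a martingale (since E[X_{n+1}^2 | F_n] = X_n^2 + 1). By OST (τ has finite mean in a bounded region), E[M_τ] = E[M_0] = X_0^2 − 0 = 1^2 = 1. Also E[M_τ] = E[X_τ^2] − E[τ]. The walk exits at 0 or 111, with P(hit 111 first) = 1/111, so E[X_τ^2] = 111^2 · 1/111 + 0 = 111. Thus E[τ] = E[X_τ^2] − E[M_τ] = 111 − 1 = 110 = 1(111 − 1) = 110.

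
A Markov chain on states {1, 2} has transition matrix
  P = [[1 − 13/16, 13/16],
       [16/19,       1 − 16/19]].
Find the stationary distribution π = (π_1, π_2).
π_1 = 256/503, π_2 = 247/503

Solve πP = π with π_1 + π_2 = 1. From πP = π: π_1 · (1 − 13/16) + π_2 · 16/19 = π_1 ⇒ π_2 · 16/19 = π_1 · 13/16 ⇒ π_2/π_1 = (13/16)/(16/19) = 247/256. Together with π_1 + π_2 = 1:
  π_1 = (16/19)/(13/16 + 16/19) = (16/19)/(503/304) = 256/503,
  π_2 = (13/16)/(13/16 + 16/19) = (13/16)/(503/304) = 247/503.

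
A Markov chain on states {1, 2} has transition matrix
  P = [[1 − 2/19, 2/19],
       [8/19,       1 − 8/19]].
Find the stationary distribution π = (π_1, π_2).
π_1 = 4/5, π_2 = 1/5

Solve πP = π with π_1 + π_2 = 1. From πP = π: π_1 · (1 − 2/19) + π_2 · 8/19 = π_1 ⇒ π_2 · 8/19 = π_1 · 2/19 ⇒ π_2/π_1 = (2/19)/(8/19) = 1/4. Together with π_1 + π_2 = 1:
  π_1 = (8/19)/(2/19 + 8/19) = (8/19)/(10/19) = 4/5,
  π_2 = (2/19)/(2/19 + 8/19) = (2/19)/(10/19) = 1/5.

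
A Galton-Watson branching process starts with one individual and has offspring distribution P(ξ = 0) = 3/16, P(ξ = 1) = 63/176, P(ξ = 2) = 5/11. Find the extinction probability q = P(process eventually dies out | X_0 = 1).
q = 33/80

The pgf is f(s) = 3/16 + 63/176·s + 5/11·s². The extinction probability q is the smallest fixed point of f in [0, 1]. Setting s = f(s):
  5/11·s² + (63/176 − 1)·s + 3/16 = 0
  5/11·s² − (3/16 + 5/11)·s + 3/16 = 0
which factors as (s − 1)·(5/11·s − 3/16) = 0, giving roots s = 1 and s = (3/16)/(5/11) = 33/80.
Mean offspring μ = 63/176 + 2·5/11 = 223/176 > 1 (supercritical), so q < 1. The extinction probability is the smaller root: q = (3/16)/(5/11) = 33/80.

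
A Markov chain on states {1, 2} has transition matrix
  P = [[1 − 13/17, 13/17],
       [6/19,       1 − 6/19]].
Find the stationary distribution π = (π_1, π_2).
π_1 = 102/349, π_2 = 247/349

Solve πP = π with π_1 + π_2 = 1. From πP = π: π_1 · (1 − 13/17) + π_2 · 6/19 = π_1 ⇒ π_2 · 6/19 = π_1 · 13/17 ⇒ π_2/π_1 = (13/17)/(6/19) = 247/102. Together with π_1 + π_2 = 1:
  π_1 = (6/19)/(13/17 + 6/19) = (6/19)/(349/323) = 102/349,
  π_2 = (13/17)/(13/17 + 6/19) = (13/17)/(349/323) = 247/349.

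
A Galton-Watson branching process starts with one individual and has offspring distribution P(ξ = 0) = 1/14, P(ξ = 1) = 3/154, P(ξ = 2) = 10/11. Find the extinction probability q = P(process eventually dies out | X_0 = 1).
q = 11/140

The pgf is f(s) = 1/14 + 3/154·s + 10/11·s². The extinction probability q is the smallest fixed point of f in [0, 1]. Setting s = f(s):
  10/11·s² + (3/154 − 1)·s + 1/14 = 0
  10/11·s² − (1/14 + 10/11)·s + 1/14 = 0
which factors as (s − 1)·(10/11·s − 1/14) = 0, giving roots s = 1 and s = (1/14)/(10/11) = 11/140.
Mean offspring μ = 3/154 + 2·10/11 = 283/154 > 1 (supercritical), so q < 1. The extinction probability is the smaller root: q = (1/14)/(10/11) = 11/140.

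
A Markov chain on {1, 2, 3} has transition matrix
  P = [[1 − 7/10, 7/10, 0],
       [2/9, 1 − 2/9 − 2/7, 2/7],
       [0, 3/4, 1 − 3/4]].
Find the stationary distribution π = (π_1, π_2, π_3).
π = (20/107, 63/107, 24/107)

This is a birth-death chain on three states, which satisfies detailed balance: π_1 · P_{12} = π_2 · P_{21} and π_2 · P_{23} = π_3 · P_{32}.
From π_1 · 7/10 = π_2 · 2/9: π_2/π_1 = (7/10)/(2/9) = 63/20.
From π_2 · 2/7 = π_3 · 3/4: π_3/π_2 = (2/7)/(3/4) = 8/21.
Take π_1 proportional to 1; then unnormalized π = (1, 63/20, 6/5). Normalize by dividing by the sum 107/20:
  π = (20/107, 63/107, 24/107).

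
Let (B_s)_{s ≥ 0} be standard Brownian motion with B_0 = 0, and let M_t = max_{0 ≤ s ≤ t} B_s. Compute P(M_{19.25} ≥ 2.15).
P(M_{19.25} ≥ 2.15) = 2·P(B_{19.25} ≥ 2.15) = 2(1 − Φ(2.15/√19.25)) ≈ 0.6241

By the reflection principle for Brownian motion, P(M_t ≥ a) = 2 · P(B_t ≥ a) for a ≥ 0. Since B_t ~ N(0, t), P(B_t ≥ 2.15) = 1 − Φ(2.15/√t) = 1 − Φ(2.15/√19.25) = 1 − Φ(0.4900). So
  P(M_{19.25} ≥ 2.15) = 2(1 − Φ(0.4900)) ≈ 0.6241.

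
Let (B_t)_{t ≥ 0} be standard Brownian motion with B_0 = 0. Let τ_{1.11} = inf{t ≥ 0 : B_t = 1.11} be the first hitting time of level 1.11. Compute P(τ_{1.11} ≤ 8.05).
P(τ_{1.11} ≤ 8.05) = 2(1 − Φ(1.11/√8.05)) = 2(1 − Φ(0.3912)) ≈ 0.6956

By the reflection principle for standard BM, P(τ_b ≤ t) = 2 · P(B_t ≥ b). Since B_t ~ N(0, t), P(B_t ≥ 1.11) = 1 − Φ(1.11/√t) = 1 − Φ(1.11/√8.05) = 1 − Φ(0.3912) ≈ 0.34782. Doubling: P(τ_{1.11} ≤ 8.05) ≈ 2 · 0.34782 = 0.69564 ≈ 0.6956.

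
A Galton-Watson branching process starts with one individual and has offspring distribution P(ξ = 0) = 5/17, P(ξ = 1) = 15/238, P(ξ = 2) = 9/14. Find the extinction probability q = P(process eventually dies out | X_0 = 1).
q = 70/153

The pgf is f(s) = 5/17 + 15/238·s + 9/14·s². The extinction probability q is the smallest fixed point of f in [0, 1]. Setting s = f(s):
  9/14·s² + (15/238 − 1)·s + 5/17 = 0
  9/14·s² − (5/17 + 9/14)·s + 5/17 = 0
which factors as (s − 1)·(9/14·s − 5/17) = 0, giving roots s = 1 and s = (5/17)/(9/14) = 70/153.
Mean offspring μ = 15/238 + 2·9/14 = 321/238 > 1 (supercritical), so q < 1. The extinction probability is the smaller root: q = (5/17)/(9/14) = 70/153.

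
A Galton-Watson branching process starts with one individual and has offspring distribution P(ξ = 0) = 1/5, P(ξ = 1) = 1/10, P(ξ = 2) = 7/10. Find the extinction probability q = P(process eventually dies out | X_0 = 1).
q = 2/7

The pgf is f(s) = 1/5 + 1/10·s + 7/10·s². The extinction probability q is the smallest fixed point of f in [0, 1]. Setting s = f(s):
  7/10·s² + (1/10 − 1)·s + 1/5 = 0
  7/10·s² − (1/5 + 7/10)·s + 1/5 = 0
which factors as (s − 1)·(7/10·s − 1/5) = 0, giving roots s = 1 and s = (1/5)/(7/10) = 2/7.
Mean offspring μ = 1/10 + 2·7/10 = 3/2 > 1 (supercritical), so q < 1. The extinction probability is the smaller root: q = (1/5)/(7/10) = 2/7.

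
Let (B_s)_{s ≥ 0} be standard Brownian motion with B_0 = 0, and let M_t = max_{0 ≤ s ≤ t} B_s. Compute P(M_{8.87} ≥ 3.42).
P(M_{8.87} ≥ 3.42) = 2·P(B_{8.87} ≥ 3.42) = 2(1 − Φ(3.42/√8.87)) ≈ 0.2508

By the reflection principle for Brownian motion, P(M_t ≥ a) = 2 · P(B_t ≥ a) for a ≥ 0. Since B_t ~ N(0, t), P(B_t ≥ 3.42) = 1 − Φ(3.42/√t) = 1 − Φ(3.42/√8.87) = 1 − Φ(1.1483). So
  P(M_{8.87} ≥ 3.42) = 2(1 − Φ(1.1483)) ≈ 0.2508.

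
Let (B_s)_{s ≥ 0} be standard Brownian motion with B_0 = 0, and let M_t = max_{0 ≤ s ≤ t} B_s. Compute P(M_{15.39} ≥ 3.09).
P(M_{15.39} ≥ 3.09) = 2·P(B_{15.39} ≥ 3.09) = 2(1 − Φ(3.09/√15.39)) ≈ 0.4309

By the reflection principle for Brownian motion, P(M_t ≥ a) = 2 · P(B_t ≥ a) for a ≥ 0. Since B_t ~ N(0, t), P(B_t ≥ 3.09) = 1 − Φ(3.09/√t) = 1 − Φ(3.09/√15.39) = 1 − Φ(0.7877). So
  P(M_{15.39} ≥ 3.09) = 2(1 − Φ(0.7877)) ≈ 0.4309.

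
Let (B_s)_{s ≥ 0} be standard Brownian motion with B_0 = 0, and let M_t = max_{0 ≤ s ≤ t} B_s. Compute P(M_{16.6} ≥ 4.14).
P(M_{16.6} ≥ 4.14) = 2·P(B_{16.6} ≥ 4.14) = 2(1 − Φ(4.14/√16.6)) ≈ 0.3096

By the reflection principle for Brownian motion, P(M_t ≥ a) = 2 · P(B_t ≥ a) for a ≥ 0. Since B_t ~ N(0, t), P(B_t ≥ 4.14) = 1 − Φ(4.14/√t) = 1 − Φ(4.14/√16.6) = 1 − Φ(1.0161). So
  P(M_{16.6} ≥ 4.14) = 2(1 − Φ(1.0161)) ≈ 0.3096.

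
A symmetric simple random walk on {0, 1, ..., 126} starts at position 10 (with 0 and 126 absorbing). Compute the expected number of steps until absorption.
E[τ | X_0 = 10] = 1160

Let v_k = E[τ | X_0 = k]. Boundary: v_0 = v_126 = 0. Recurrence: v_k = 1 + (v_{k-1} + v_{k+1})/2 for 1 ≤ k ≤ 125. The particular solution to v_k − (v_{k-1} + v_{k+1})/2 = 1 is v_k = −k^2. Adding homogeneous solution A + B k and matching boundaries gives v_k = k (126 − k). Substituting k = 10: v_10 = 10 · 116 = 1160.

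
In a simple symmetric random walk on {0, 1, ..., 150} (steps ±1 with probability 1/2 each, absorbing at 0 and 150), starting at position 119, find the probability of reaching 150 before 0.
P(hit 150 before 0) = 119/150

Let u_k = P(hit 150 before 0 | start at k). Then u_0 = 0, u_150 = 1, and u_k = u_{k-1}/2 + u_{k+1}/2 for 1 ≤ k ≤ 149. This harmonic recurrence is solved by u_k = k/150, giving u_119 = 119/150.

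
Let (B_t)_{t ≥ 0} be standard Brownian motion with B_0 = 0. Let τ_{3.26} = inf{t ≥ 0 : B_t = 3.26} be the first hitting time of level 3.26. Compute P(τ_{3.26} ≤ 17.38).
P(τ_{3.26} ≤ 17.38) = 2(1 − Φ(3.26/√17.38)) = 2(1 − Φ(0.7820)) ≈ 0.4342

By the reflection principle for standard BM, P(τ_b ≤ t) = 2 · P(B_t ≥ b). Since B_t ~ N(0, t), P(B_t ≥ 3.26) = 1 − Φ(3.26/√t) = 1 − Φ(3.26/√17.38) = 1 − Φ(0.7820) ≈ 0.21711. Doubling: P(τ_{3.26} ≤ 17.38) ≈ 2 · 0.21711 = 0.43422 ≈ 0.4342.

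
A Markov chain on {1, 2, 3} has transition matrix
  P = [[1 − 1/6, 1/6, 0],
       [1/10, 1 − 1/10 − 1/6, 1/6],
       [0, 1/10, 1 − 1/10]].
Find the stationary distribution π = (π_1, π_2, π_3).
π = (9/49, 15/49, 25/49)

This is a birth-death chain on three states, which satisfies detailed balance: π_1 · P_{12} = π_2 · P_{21} and π_2 · P_{23} = π_3 · P_{32}.
From π_1 · 1/6 = π_2 · 1/10: π_2/π_1 = (1/6)/(1/10) = 5/3.
From π_2 · 1/6 = π_3 · 1/10: π_3/π_2 = (1/6)/(1/10) = 5/3.
Take π_1 proportional to 1; then unnormalized π = (1, 5/3, 25/9). Normalize by dividing by the sum 49/9:
  π = (9/49, 15/49, 25/49).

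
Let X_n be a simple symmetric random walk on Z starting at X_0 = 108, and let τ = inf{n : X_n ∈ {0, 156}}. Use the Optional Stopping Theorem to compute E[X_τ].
E[X_τ] = 108

X_n is a martingale and τ is a bounded-mean stopping time (indeed τ is finite a.s. with bounded expectation since the walk is in a bounded region). By the OST, E[X_τ] = E[X_0] = 108. Equivalently: E[X_τ] = 156 · P(hit 156 first) + 0 · P(hit 0 first) = 156 · (108/156) = 108.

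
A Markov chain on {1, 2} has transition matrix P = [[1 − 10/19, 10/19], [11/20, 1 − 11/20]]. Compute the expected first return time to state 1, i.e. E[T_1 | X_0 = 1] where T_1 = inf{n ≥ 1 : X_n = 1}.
E[T_1 | X_0 = 1] = 1/π_1 = 409/209

For an irreducible recurrent Markov chain with stationary distribution π, E[T_i | X_0 = i] = 1/π_i (Kac's formula). Here π_1 = (11/20)/(10/19 + 11/20) = (11/20)/(409/380) = 209/409, so E[T_1 | X_0 = 1] = 1/π_1 = (10/19 + 11/20)/(11/20) = (409/380)/(11/20) = 409/209.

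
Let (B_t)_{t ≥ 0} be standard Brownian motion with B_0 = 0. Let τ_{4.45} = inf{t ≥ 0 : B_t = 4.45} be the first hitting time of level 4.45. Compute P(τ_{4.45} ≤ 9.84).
P(τ_{4.45} ≤ 9.84) = 2(1 − Φ(4.45/√9.84)) = 2(1 − Φ(1.4186)) ≈ 0.1560

By the reflection principle for standard BM, P(τ_b ≤ t) = 2 · P(B_t ≥ b). Since B_t ~ N(0, t), P(B_t ≥ 4.45) = 1 − Φ(4.45/√t) = 1 − Φ(4.45/√9.84) = 1 − Φ(1.4186) ≈ 0.07801. Doubling: P(τ_{4.45} ≤ 9.84) ≈ 2 · 0.07801 = 0.15602 ≈ 0.1560.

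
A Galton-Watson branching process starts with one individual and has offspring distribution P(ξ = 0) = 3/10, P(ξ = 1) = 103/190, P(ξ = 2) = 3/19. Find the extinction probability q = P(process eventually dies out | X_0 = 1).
q = 1

Mean offspring μ = 0·3/10 + 1·103/190 + 2·3/19 = 163/190 ≤ 1. For μ ≤ 1 with offspring not concentrated at 1, the Galton-Watson process goes extinct almost surely, so q = 1.
(Algebraic check: The pgf is f(s) = 3/10 + 103/190·s + 3/19·s². The extinction probability q is the smallest fixed point of f in [0, 1]. Setting s = f(s):
  3/19·s² + (103/190 − 1)·s + 3/10 = 0
  3/19·s² − (3/10 + 3/19)·s + 3/10 = 0
which factors as (s − 1)·(3/19·s − 3/10) = 0, giving roots s = 1 and s = (3/10)/(3/19) = 19/10. Since 19/10 ≥ 1, the smallest root in [0, 1] is s = 1.)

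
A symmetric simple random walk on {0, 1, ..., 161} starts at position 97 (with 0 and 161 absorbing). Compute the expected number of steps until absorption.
E[τ | X_0 = 97] = 6208

Let v_k = E[τ | X_0 = k]. Boundary: v_0 = v_161 = 0. Recurrence: v_k = 1 + (v_{k-1} + v_{k+1})/2 for 1 ≤ k ≤ 160. The particular solution to v_k − (v_{k-1} + v_{k+1})/2 = 1 is v_k = −k^2. Adding homogeneous solution A + B k and matching boundaries gives v_k = k (161 − k). Substituting k = 97: v_97 = 97 · 64 = 6208.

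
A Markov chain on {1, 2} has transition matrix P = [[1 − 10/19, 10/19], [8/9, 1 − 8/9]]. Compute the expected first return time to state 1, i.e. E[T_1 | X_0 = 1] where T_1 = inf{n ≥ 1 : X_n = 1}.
E[T_1 | X_0 = 1] = 1/π_1 = 121/76

For an irreducible recurrent Markov chain with stationary distribution π, E[T_i | X_0 = i] = 1/π_i (Kac's formula). Here π_1 = (8/9)/(10/19 + 8/9) = (8/9)/(242/171) = 76/121, so E[T_1 | X_0 = 1] = 1/π_1 = (10/19 + 8/9)/(8/9) = (242/171)/(8/9) = 121/76.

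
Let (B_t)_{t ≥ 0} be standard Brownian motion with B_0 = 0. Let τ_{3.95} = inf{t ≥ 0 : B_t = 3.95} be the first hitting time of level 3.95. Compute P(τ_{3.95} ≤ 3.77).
P(τ_{3.95} ≤ 3.77) = 2(1 − Φ(3.95/√3.77)) = 2(1 − Φ(2.0344)) ≈ 0.0419

By the reflection principle for standard BM, P(τ_b ≤ t) = 2 · P(B_t ≥ b). Since B_t ~ N(0, t), P(B_t ≥ 3.95) = 1 − Φ(3.95/√t) = 1 − Φ(3.95/√3.77) = 1 − Φ(2.0344) ≈ 0.02096. Doubling: P(τ_{3.95} ≤ 3.77) ≈ 2 · 0.02096 = 0.04192 ≈ 0.0419.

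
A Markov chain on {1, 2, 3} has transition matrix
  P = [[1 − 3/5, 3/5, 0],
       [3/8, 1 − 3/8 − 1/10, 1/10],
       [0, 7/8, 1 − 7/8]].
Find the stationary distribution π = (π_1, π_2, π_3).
π = (175/487, 280/487, 32/487)

This is a birth-death chain on three states, which satisfies detailed balance: π_1 · P_{12} = π_2 · P_{21} and π_2 · P_{23} = π_3 · P_{32}.
From π_1 · 3/5 = π_2 · 3/8: π_2/π_1 = (3/5)/(3/8) = 8/5.
From π_2 · 1/10 = π_3 · 7/8: π_3/π_2 = (1/10)/(7/8) = 4/35.
Take π_1 proportional to 1; then unnormalized π = (1, 8/5, 32/175). Normalize by dividing by the sum 487/175:
  π = (175/487, 280/487, 32/487).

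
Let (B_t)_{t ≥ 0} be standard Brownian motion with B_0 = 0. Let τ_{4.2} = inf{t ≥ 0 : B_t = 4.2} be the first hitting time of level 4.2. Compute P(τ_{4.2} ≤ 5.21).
P(τ_{4.2} ≤ 5.21) = 2(1 − Φ(4.2/√5.21)) = 2(1 − Φ(1.8401)) ≈ 0.0658

By the reflection principle for standard BM, P(τ_b ≤ t) = 2 · P(B_t ≥ b). Since B_t ~ N(0, t), P(B_t ≥ 4.2) = 1 − Φ(4.2/√t) = 1 − Φ(4.2/√5.21) = 1 − Φ(1.8401) ≈ 0.03288. Doubling: P(τ_{4.2} ≤ 5.21) ≈ 2 · 0.03288 = 0.06576 ≈ 0.0658.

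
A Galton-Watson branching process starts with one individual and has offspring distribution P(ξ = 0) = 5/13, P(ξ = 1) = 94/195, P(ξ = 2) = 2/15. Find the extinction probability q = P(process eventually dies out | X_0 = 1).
q = 1

Mean offspring μ = 0·5/13 + 1·94/195 + 2·2/15 = 146/195 ≤ 1. For μ ≤ 1 with offspring not concentrated at 1, the Galton-Watson process goes extinct almost surely, so q = 1.
(Algebraic check: The pgf is f(s) = 5/13 + 94/195·s + 2/15·s². The extinction probability q is the smallest fixed point of f in [0, 1]. Setting s = f(s):
  2/15·s² + (94/195 − 1)·s + 5/13 = 0
  2/15·s² − (5/13 + 2/15)·s + 5/13 = 0
which factors as (s − 1)·(2/15·s − 5/13) = 0, giving roots s = 1 and s = (5/13)/(2/15) = 75/26. Since 75/26 ≥ 1, the smallest root in [0, 1] is s = 1.)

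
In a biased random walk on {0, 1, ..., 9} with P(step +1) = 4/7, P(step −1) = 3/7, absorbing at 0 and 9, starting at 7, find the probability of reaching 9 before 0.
P(hit 9 before 0) = (1 − (3/4)^7) / (1 − (3/4)^9) = 227152/242461

Let u_k denote P(reach 9 before 0 | start at k). Boundary: u_0 = 0, u_9 = 1. Recurrence: u_k = 4/7·u_{k+1} + 3/7·u_{k-1} for 1 ≤ k ≤ 8. Try u_k = A + B·r^k with r = q/p = (3/7)/(4/7) = 3/4. Substitution satisfies the recurrence; boundary conditions give:
  u_k = (1 − r^k) / (1 − r^N) = (1 − (3/4)^7) / (1 − (3/4)^9) = 227152/242461.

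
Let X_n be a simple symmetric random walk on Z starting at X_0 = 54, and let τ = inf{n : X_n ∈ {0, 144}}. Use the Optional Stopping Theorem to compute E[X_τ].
E[X_τ] = 54

X_n is a martingale and τ is a bounded-mean stopping time (indeed τ is finite a.s. with bounded expectation since the walk is in a bounded region). By the OST, E[X_τ] = E[X_0] = 54. Equivalently: E[X_τ] = 144 · P(hit 144 first) + 0 · P(hit 0 first) = 144 · (54/144) = 54.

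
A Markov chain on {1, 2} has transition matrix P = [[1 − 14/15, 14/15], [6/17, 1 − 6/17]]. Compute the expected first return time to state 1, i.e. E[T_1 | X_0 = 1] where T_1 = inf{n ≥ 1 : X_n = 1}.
E[T_1 | X_0 = 1] = 1/π_1 = 164/45

For an irreducible recurrent Markov chain with stationary distribution π, E[T_i | X_0 = i] = 1/π_i (Kac's formula). Here π_1 = (6/17)/(14/15 + 6/17) = (6/17)/(328/255) = 45/164, so E[T_1 | X_0 = 1] = 1/π_1 = (14/15 + 6/17)/(6/17) = (328/255)/(6/17) = 164/45.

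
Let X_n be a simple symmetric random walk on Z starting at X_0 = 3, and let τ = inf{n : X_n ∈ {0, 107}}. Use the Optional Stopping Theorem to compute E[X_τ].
E[X_τ] = 3

X_n is a martingale and τ is a bounded-mean stopping time (indeed τ is finite a.s. with bounded expectation since the walk is in a bounded region). By the OST, E[X_τ] = E[X_0] = 3. Equivalently: E[X_τ] = 107 · P(hit 107 first) + 0 · P(hit 0 first) = 107 · (3/107) = 3.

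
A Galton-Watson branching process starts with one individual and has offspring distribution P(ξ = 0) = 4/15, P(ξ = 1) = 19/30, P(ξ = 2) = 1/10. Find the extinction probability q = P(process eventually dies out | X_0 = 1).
q = 1

Mean offspring μ = 0·4/15 + 1·19/30 + 2·1/10 = 5/6 ≤ 1. For μ ≤ 1 with offspring not concentrated at 1, the Galton-Watson process goes extinct almost surely, so q = 1.
(Algebraic check: The pgf is f(s) = 4/15 + 19/30·s + 1/10·s². The extinction probability q is the smallest fixed point of f in [0, 1]. Setting s = f(s):
  1/10·s² + (19/30 − 1)·s + 4/15 = 0
  1/10·s² − (4/15 + 1/10)·s + 4/15 = 0
which factors as (s − 1)·(1/10·s − 4/15) = 0, giving roots s = 1 and s = (4/15)/(1/10) = 8/3. Since 8/3 ≥ 1, the smallest root in [0, 1] is s = 1.)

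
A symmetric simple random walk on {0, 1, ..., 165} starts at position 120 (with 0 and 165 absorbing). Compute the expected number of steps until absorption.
E[τ | X_0 = 120] = 5400

Let v_k = E[τ | X_0 = k]. Boundary: v_0 = v_165 = 0. Recurrence: v_k = 1 + (v_{k-1} + v_{k+1})/2 for 1 ≤ k ≤ 164. The particular solution to v_k − (v_{k-1} + v_{k+1})/2 = 1 is v_k = −k^2. Adding homogeneous solution A + B k and matching boundaries gives v_k = k (165 − k). Substituting k = 120: v_120 = 120 · 45 = 5400.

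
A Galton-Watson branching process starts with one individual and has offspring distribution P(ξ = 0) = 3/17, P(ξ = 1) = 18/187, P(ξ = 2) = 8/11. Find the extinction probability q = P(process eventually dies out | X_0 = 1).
q = 33/136

The pgf is f(s) = 3/17 + 18/187·s + 8/11·s². The extinction probability q is the smallest fixed point of f in [0, 1]. Setting s = f(s):
  8/11·s² + (18/187 − 1)·s + 3/17 = 0
  8/11·s² − (3/17 + 8/11)·s + 3/17 = 0
which factors as (s − 1)·(8/11·s − 3/17) = 0, giving roots s = 1 and s = (3/17)/(8/11) = 33/136.
Mean offspring μ = 18/187 + 2·8/11 = 290/187 > 1 (supercritical), so q < 1. The extinction probability is the smaller root: q = (3/17)/(8/11) = 33/136.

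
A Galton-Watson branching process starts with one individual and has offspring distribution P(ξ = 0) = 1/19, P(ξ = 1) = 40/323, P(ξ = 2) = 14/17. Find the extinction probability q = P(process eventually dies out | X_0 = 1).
q = 17/266

The pgf is f(s) = 1/19 + 40/323·s + 14/17·s². The extinction probability q is the smallest fixed point of f in [0, 1]. Setting s = f(s):
  14/17·s² + (40/323 − 1)·s + 1/19 = 0
  14/17·s² − (1/19 + 14/17)·s + 1/19 = 0
which factors as (s − 1)·(14/17·s − 1/19) = 0, giving roots s = 1 and s = (1/19)/(14/17) = 17/266.
Mean offspring μ = 40/323 + 2·14/17 = 572/323 > 1 (supercritical), so q < 1. The extinction probability is the smaller root: q = (1/19)/(14/17) = 17/266.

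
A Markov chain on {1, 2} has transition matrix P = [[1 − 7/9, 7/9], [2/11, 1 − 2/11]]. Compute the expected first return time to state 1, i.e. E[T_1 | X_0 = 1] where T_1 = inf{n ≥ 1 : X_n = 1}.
E[T_1 | X_0 = 1] = 1/π_1 = 95/18

For an irreducible recurrent Markov chain with stationary distribution π, E[T_i | X_0 = i] = 1/π_i (Kac's formula). Here π_1 = (2/11)/(7/9 + 2/11) = (2/11)/(95/99) = 18/95, so E[T_1 | X_0 = 1] = 1/π_1 = (7/9 + 2/11)/(2/11) = (95/99)/(2/11) = 95/18.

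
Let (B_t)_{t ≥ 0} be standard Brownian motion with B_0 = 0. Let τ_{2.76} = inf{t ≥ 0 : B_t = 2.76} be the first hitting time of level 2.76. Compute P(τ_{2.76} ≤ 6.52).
P(τ_{2.76} ≤ 6.52) = 2(1 − Φ(2.76/√6.52)) = 2(1 − Φ(1.0809)) ≈ 0.2797

By the reflection principle for standard BM, P(τ_b ≤ t) = 2 · P(B_t ≥ b). Since B_t ~ N(0, t), P(B_t ≥ 2.76) = 1 − Φ(2.76/√t) = 1 − Φ(2.76/√6.52) = 1 − Φ(1.0809) ≈ 0.13987. Doubling: P(τ_{2.76} ≤ 6.52) ≈ 2 · 0.13987 = 0.27974 ≈ 0.2797.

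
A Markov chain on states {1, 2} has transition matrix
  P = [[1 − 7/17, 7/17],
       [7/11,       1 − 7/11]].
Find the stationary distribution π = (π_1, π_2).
π_1 = 17/28, π_2 = 11/28

Solve πP = π with π_1 + π_2 = 1. From πP = π: π_1 · (1 − 7/17) + π_2 · 7/11 = π_1 ⇒ π_2 · 7/11 = π_1 · 7/17 ⇒ π_2/π_1 = (7/17)/(7/11) = 11/17. Together with π_1 + π_2 = 1:
  π_1 = (7/11)/(7/17 + 7/11) = (7/11)/(196/187) = 17/28,
  π_2 = (7/17)/(7/17 + 7/11) = (7/17)/(196/187) = 11/28.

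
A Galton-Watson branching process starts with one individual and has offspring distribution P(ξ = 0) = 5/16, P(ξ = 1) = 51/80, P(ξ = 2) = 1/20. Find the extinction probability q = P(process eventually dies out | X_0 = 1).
q = 1

Mean offspring μ = 0·5/16 + 1·51/80 + 2·1/20 = 59/80 ≤ 1. For μ ≤ 1 with offspring not concentrated at 1, the Galton-Watson process goes extinct almost surely, so q = 1.
(Algebraic check: The pgf is f(s) = 5/16 + 51/80·s + 1/20·s². The extinction probability q is the smallest fixed point of f in [0, 1]. Setting s = f(s):
  1/20·s² + (51/80 − 1)·s + 5/16 = 0
  1/20·s² − (5/16 + 1/20)·s + 5/16 = 0
which factors as (s − 1)·(1/20·s − 5/16) = 0, giving roots s = 1 and s = (5/16)/(1/20) = 25/4. Since 25/4 ≥ 1, the smallest root in [0, 1] is s = 1.)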